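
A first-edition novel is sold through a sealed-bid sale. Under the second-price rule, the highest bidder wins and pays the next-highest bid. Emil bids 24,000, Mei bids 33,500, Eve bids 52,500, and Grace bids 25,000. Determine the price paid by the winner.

Ranking the bids: Eve 52,500, then Mei 33,500, then Grace 25,000, then Emil 24,000.
Eve has the highest bid, so Eve wins.
The second-highest bid is 33,500, so that is what Eve pays.

33,500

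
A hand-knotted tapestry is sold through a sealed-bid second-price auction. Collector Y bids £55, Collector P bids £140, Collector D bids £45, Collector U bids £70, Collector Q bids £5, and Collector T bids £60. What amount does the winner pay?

Ordered from highest: Collector P £140, then Collector U £70, then Collector T £60, then Collector Y £55, then Collector D £45, then Collector Q £5.
Collector P has the highest bid, so Collector P wins.
The second-highest bid is £70, so that is what Collector P pays.

£70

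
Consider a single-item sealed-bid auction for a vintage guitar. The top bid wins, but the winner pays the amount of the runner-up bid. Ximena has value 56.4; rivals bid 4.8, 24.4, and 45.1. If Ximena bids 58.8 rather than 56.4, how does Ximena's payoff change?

Change in payoff: 0.0.

The highest competing bid is 45.1.
Bidding truthfully at 56.4: Ximena has the top bid, wins, and pays the second-highest bid 45.1. Payoff = 56.4 − 45.1 = 11.3.
Bidding 58.8: Ximena has the top bid, wins, and pays the second-highest bid 45.1. Payoff = 56.4 − 45.1 = 11.3.
Change = 11.3 − 11.3 = 0.0.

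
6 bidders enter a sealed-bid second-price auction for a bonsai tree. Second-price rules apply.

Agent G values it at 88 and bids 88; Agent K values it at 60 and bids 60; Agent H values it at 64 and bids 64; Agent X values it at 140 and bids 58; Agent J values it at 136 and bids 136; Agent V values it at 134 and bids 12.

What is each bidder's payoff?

Ordered from highest: Agent J 136, then Agent G 88, then Agent H 64, then Agent K 60, then Agent X 58, then Agent V 12.
Agent J has the top bid and wins; the price is the second-highest bid, 88.
Agent J's payoff = 136 − 88 = 48. All other bidders lose, so their payoff is 0.

Payoffs: Agent G 0, Agent K 0, Agent H 0, Agent X 0, Agent J 48, Agent V 0.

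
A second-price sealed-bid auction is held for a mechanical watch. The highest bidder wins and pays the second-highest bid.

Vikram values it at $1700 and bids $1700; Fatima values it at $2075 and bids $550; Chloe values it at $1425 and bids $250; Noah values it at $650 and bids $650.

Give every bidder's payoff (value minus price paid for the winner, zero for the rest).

Vikram $1050, Fatima $0, Chloe $0, Noah $0.

Bids in descending order: Vikram $1700 > Noah $650 > Fatima $550 > Chloe $250.
Vikram has the top bid and wins; the price is the second-highest bid, $650.
Vikram's payoff = $1700 − $650 = $1050. All other bidders lose, so their payoff is 0.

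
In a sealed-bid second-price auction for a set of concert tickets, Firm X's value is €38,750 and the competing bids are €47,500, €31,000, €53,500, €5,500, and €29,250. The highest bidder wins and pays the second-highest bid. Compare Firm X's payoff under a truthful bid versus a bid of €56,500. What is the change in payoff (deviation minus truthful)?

Change in payoff: -€14,750.

The highest competing bid is €53,500.
Bidding truthfully at €38,750: the top bid is €53,500 (a rival), so Firm X loses. Payoff = €0.
Bidding €56,500: Firm X has the top bid, wins, and pays the second-highest bid €53,500. Payoff = €38,750 − €53,500 = -€14,750.
Change = -€14,750 − €0 = -€14,750.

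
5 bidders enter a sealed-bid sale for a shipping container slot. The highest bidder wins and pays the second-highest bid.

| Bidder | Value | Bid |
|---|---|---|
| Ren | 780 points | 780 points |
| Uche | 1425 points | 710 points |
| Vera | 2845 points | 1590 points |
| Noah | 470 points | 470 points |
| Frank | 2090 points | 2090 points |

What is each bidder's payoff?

Bids in descending order: Frank 2090 points > Vera 1590 points > Ren 780 points > Uche 710 points > Noah 470 points.
Frank has the top bid and wins; the price is the second-highest bid, 1590 points.
Frank's payoff = 2090 points − 1590 points = 500 points. All other bidders lose, so their payoff is 0.

Ren 0 points, Uche 0 points, Vera 0 points, Noah 0 points, Frank 500 points.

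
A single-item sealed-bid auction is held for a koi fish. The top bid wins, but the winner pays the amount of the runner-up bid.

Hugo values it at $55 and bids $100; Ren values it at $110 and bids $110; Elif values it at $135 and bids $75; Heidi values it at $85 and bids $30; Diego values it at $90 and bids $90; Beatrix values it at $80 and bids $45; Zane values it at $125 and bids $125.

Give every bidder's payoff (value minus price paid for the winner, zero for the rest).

Hugo $0, Ren $0, Elif $0, Heidi $0, Diego $0, Beatrix $0, Zane $15.

Bids in descending order: Zane $125 > Ren $110 > Hugo $100 > Diego $90 > Elif $75 > Beatrix $45 > Heidi $30.
Zane has the top bid and wins; the price is the second-highest bid, $110.
Zane's payoff = $125 − $110 = $15. All other bidders lose, so their payoff is 0.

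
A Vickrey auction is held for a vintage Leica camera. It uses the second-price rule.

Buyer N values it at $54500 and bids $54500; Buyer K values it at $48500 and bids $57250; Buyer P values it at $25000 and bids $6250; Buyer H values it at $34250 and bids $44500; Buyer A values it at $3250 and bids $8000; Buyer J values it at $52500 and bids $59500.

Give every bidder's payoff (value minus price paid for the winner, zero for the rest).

Sorted high to low: Buyer J $59500; Buyer K $57250; Buyer N $54500; Buyer H $44500; Buyer A $8000; Buyer P $6250.
Buyer J has the top bid and wins; the price is the second-highest bid, $57250.
Buyer J's payoff = $52500 − $57250 = -$4750. All other bidders lose, so their payoff is 0.

Buyer N $0, Buyer K $0, Buyer P $0, Buyer H $0, Buyer A $0, Buyer J -$4750.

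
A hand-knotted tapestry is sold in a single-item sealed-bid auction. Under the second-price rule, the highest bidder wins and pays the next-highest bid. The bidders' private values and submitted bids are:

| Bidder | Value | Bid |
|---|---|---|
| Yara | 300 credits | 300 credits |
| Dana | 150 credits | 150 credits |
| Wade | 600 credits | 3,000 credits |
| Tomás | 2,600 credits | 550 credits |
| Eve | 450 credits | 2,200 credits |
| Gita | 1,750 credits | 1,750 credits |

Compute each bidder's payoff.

Yara 0 credits, Dana 0 credits, Wade -1,600 credits, Tomás 0 credits, Eve 0 credits, Gita 0 credits.

Ranking the bids: Wade 3,000 credits > Eve 2,200 credits > Gita 1,750 credits > Tomás 550 credits > Yara 300 credits > Dana 150 credits.
Wade has the top bid and wins; the price is the second-highest bid, 2,200 credits.
Wade's payoff = 600 credits − 2,200 credits = -1,600 credits. All other bidders lose, so their payoff is 0.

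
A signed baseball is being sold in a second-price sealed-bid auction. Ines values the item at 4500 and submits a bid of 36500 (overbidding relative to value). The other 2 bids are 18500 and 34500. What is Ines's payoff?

Highest competing bid: 34500.
Ines's bid 36500 is the highest overall, so Ines wins and pays the second-highest bid, 34500.
Payoff = value − price = 4500 − 34500 = -30000.
Overbidding won the item at a price above value — truthful bidding would have avoided this loss.

Ines's payoff: -30000.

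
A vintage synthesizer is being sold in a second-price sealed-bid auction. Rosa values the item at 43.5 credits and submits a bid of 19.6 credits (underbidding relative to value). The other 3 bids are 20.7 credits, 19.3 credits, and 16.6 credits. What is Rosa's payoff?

Highest competing bid: 20.7 credits.
Rosa's bid 19.6 credits is not the highest, so Rosa loses, pays nothing, and earns zero payoff.

0.0 credits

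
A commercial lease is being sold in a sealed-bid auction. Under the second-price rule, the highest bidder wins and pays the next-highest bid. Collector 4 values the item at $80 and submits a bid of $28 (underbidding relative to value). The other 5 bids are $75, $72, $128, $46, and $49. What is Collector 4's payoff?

Payoff = $0.

Highest competing bid: $128.
Collector 4's bid $28 is not the highest, so Collector 4 loses, pays nothing, and earns zero payoff.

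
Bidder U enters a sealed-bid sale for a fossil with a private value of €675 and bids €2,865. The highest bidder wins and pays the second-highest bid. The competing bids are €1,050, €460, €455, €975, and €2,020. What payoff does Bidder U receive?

-€1,345

Highest competing bid: €2,020.
Bidder U's bid €2,865 is the highest overall, so Bidder U wins and pays the second-highest bid, €2,020.
Payoff = value − price = €675 − €2,020 = -€1,345.
Overbidding won the item at a price above value — truthful bidding would have avoided this loss.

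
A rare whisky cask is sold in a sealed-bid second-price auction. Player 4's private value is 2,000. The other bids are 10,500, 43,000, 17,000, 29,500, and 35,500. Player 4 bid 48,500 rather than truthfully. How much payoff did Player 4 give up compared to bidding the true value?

The highest competing bid is 43,000.
Bidding truthfully at 2,000: the top bid is 43,000 (a rival), so Player 4 loses. Payoff = 0.
Bidding 48,500: Player 4 has the top bid, wins, and pays the second-highest bid 43,000. Payoff = 2,000 − 43,000 = -41,000.
Regret = truthful payoff − actual payoff = 0 − -41,000 = 41,000.

Regret: 41,000.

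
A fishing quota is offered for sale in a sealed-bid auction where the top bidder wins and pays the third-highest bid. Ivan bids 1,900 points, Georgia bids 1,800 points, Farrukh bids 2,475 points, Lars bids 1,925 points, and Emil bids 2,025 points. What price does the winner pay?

Price paid: 1,925 points.

Bids in descending order: Farrukh 2,475 points > Emil 2,025 points > Lars 1,925 points > Ivan 1,900 points > Georgia 1,800 points.
Farrukh is the highest bidder, so Farrukh wins.
Under the third-price rule, the price is the third-highest bid: 1,925 points.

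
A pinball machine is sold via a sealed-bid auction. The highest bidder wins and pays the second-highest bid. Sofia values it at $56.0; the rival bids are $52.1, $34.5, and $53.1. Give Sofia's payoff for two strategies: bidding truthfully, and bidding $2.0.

Truthful: $2.9; alternative: $0.0.

The highest competing bid is $53.1.
Bidding truthfully at $56.0: Sofia has the top bid, wins, and pays the second-highest bid $53.1. Payoff = $56.0 − $53.1 = $2.9.
Bidding $2.0: the top bid is $53.1 (a rival), so Sofia loses. Payoff = $0.0.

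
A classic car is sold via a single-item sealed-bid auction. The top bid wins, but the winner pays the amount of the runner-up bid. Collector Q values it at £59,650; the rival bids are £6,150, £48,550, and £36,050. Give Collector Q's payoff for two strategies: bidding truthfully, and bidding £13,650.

(a) £11,100  (b) £0

The highest competing bid is £48,550.
Bidding truthfully at £59,650: Collector Q has the top bid, wins, and pays the second-highest bid £48,550. Payoff = £59,650 − £48,550 = £11,100.
Bidding £13,650: the top bid is £48,550 (a rival), so Collector Q loses. Payoff = £0.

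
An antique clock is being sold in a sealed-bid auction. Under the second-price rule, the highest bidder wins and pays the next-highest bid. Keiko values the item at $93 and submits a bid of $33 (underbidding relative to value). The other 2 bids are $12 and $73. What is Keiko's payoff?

Highest competing bid: $73.
Keiko's bid $33 is not the highest, so Keiko loses, pays nothing, and earns zero payoff.

$0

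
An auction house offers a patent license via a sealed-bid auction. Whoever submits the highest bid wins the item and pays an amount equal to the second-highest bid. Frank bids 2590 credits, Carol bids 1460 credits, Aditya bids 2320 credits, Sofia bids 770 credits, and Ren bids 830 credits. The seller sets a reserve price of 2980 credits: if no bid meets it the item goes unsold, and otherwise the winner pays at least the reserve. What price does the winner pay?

Bids in descending order: Frank 2590 credits; Aditya 2320 credits; Carol 1460 credits; Ren 830 credits; Sofia 770 credits.
The top bid 2590 credits is below the reserve 2980 credits, so the item goes unsold and nothing is paid.

unsold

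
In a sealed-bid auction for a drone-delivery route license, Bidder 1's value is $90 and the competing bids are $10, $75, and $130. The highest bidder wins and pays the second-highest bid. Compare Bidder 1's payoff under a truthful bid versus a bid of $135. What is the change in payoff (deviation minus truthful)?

-$40

The highest competing bid is $130.
Bidding truthfully at $90: the top bid is $130 (a rival), so Bidder 1 loses. Payoff = $0.
Bidding $135: Bidder 1 has the top bid, wins, and pays the second-highest bid $130. Payoff = $90 − $130 = -$40.
Change = -$40 − $0 = -$40.
This is the dominant-strategy logic: truthful bidding weakly beats any alternative.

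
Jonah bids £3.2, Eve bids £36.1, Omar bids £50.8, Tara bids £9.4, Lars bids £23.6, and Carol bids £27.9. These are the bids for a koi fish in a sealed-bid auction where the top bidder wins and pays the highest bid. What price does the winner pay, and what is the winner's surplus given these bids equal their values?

Bids in descending order: Omar £50.8; Eve £36.1; Carol £27.9; Lars £23.6; Tara £9.4; Jonah £3.2.
Omar is the highest bidder, so Omar wins.
Under the first-price rule, the price is the highest bid: £50.8.
Surplus = £50.8 − £50.8 = £0.0.

The winner pays £50.8 for a surplus of £0.0.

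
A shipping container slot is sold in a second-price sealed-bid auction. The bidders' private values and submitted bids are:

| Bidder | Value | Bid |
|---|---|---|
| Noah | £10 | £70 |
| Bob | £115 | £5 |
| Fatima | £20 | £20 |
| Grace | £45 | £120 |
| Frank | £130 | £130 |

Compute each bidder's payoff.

Ranking the bids: Frank £130 > Grace £120 > Noah £70 > Fatima £20 > Bob £5.
Frank has the top bid and wins; the price is the second-highest bid, £120.
Frank's payoff = £130 − £120 = £10. All other bidders lose, so their payoff is 0.

Noah £0, Bob £0, Fatima £0, Grace £0, Frank £10.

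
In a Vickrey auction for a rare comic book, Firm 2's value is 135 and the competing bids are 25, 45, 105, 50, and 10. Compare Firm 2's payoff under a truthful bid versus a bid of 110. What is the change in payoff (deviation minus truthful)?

0

The highest competing bid is 105.
Bidding truthfully at 135: Firm 2 has the top bid, wins, and pays the second-highest bid 105. Payoff = 135 − 105 = 30.
Bidding 110: Firm 2 has the top bid, wins, and pays the second-highest bid 105. Payoff = 135 − 105 = 30.
Change = 30 − 30 = 0.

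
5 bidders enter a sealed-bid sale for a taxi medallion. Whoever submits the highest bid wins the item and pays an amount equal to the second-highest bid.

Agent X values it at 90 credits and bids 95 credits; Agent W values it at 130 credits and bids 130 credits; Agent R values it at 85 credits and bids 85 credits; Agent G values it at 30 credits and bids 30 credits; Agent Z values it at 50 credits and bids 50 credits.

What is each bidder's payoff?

Agent X 0 credits, Agent W 35 credits, Agent R 0 credits, Agent G 0 credits, Agent Z 0 credits.

Bids in descending order: Agent W 130 credits, then Agent X 95 credits, then Agent R 85 credits, then Agent Z 50 credits, then Agent G 30 credits.
Agent W has the top bid and wins; the price is the second-highest bid, 95 credits.
Agent W's payoff = 130 credits − 95 credits = 35 credits. All other bidders lose, so their payoff is 0.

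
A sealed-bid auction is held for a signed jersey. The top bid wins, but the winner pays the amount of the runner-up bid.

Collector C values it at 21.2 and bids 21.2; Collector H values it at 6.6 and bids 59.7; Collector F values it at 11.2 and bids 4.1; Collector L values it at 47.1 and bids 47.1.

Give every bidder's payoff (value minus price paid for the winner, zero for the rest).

Payoffs: Collector C 0.0, Collector H -40.5, Collector F 0.0, Collector L 0.0.

Sorted high to low: Collector H 59.7 > Collector L 47.1 > Collector C 21.2 > Collector F 4.1.
Collector H has the top bid and wins; the price is the second-highest bid, 47.1.
Collector H's payoff = 6.6 − 47.1 = -40.5. All other bidders lose, so their payoff is 0.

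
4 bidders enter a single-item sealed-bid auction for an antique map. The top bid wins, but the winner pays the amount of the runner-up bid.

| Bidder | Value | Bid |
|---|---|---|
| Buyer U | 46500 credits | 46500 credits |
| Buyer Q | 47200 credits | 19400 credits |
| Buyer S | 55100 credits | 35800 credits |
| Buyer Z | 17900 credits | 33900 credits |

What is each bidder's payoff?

Buyer U 10700 credits, Buyer Q 0 credits, Buyer S 0 credits, Buyer Z 0 credits.

Bids in descending order: Buyer U 46500 credits, then Buyer S 35800 credits, then Buyer Z 33900 credits, then Buyer Q 19400 credits.
Buyer U has the top bid and wins; the price is the second-highest bid, 35800 credits.
Buyer U's payoff = 46500 credits − 35800 credits = 10700 credits. All other bidders lose, so their payoff is 0.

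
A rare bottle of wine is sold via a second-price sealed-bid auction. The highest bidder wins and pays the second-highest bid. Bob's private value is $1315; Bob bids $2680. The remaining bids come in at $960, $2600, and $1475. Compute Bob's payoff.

Highest competing bid: $2600.
Bob's bid $2680 is the highest overall, so Bob wins and pays the second-highest bid, $2600.
Payoff = value − price = $1315 − $2600 = -$1285.
Overbidding won the item at a price above value — truthful bidding would have avoided this loss.

Payoff = -$1285.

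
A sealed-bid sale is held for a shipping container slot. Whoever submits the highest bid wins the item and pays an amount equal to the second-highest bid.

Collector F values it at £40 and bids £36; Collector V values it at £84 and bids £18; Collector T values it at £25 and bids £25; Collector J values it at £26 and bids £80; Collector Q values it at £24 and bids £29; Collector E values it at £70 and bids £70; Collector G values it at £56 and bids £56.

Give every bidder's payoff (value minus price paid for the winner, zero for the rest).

Collector F £0, Collector V £0, Collector T £0, Collector J -£44, Collector Q £0, Collector E £0, Collector G £0.

Ranking the bids: Collector J £80, then Collector E £70, then Collector G £56, then Collector F £36, then Collector Q £29, then Collector T £25, then Collector V £18.
Collector J has the top bid and wins; the price is the second-highest bid, £70.
Collector J's payoff = £26 − £70 = -£44. All other bidders lose, so their payoff is 0.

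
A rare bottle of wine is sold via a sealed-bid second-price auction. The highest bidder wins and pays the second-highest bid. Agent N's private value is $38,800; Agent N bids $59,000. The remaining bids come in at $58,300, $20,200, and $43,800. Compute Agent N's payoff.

-$19,500

Highest competing bid: $58,300.
Agent N's bid $59,000 is the highest overall, so Agent N wins and pays the second-highest bid, $58,300.
Payoff = value − price = $38,800 − $58,300 = -$19,500.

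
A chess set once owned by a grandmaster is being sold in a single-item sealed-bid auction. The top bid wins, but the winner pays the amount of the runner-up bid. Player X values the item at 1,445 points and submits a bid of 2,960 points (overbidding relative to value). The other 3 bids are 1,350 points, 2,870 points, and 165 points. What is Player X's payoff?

Highest competing bid: 2,870 points.
Player X's bid 2,960 points is the highest overall, so Player X wins and pays the second-highest bid, 2,870 points.
Payoff = value − price = 1,445 points − 2,870 points = -1,425 points.
Overbidding won the item at a price above value — truthful bidding would have avoided this loss.

Player X's payoff: -1,425 points.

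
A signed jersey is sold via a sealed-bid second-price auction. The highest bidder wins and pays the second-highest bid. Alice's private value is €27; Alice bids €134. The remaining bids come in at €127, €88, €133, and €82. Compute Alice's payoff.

Alice's payoff: -€106.

Highest competing bid: €133.
Alice's bid €134 is the highest overall, so Alice wins and pays the second-highest bid, €133.
Payoff = value − price = €27 − €133 = -€106.
Overbidding won the item at a price above value — truthful bidding would have avoided this loss.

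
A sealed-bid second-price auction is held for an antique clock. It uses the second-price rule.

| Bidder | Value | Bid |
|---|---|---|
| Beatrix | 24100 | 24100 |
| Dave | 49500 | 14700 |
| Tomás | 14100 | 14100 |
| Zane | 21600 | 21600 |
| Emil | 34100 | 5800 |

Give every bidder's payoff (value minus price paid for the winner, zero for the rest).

Bids in descending order: Beatrix 24100; Zane 21600; Dave 14700; Tomás 14100; Emil 5800.
Beatrix has the top bid and wins; the price is the second-highest bid, 21600.
Beatrix's payoff = 24100 − 21600 = 2500. All other bidders lose, so their payoff is 0.

Beatrix 2500, Dave 0, Tomás 0, Zane 0, Emil 0.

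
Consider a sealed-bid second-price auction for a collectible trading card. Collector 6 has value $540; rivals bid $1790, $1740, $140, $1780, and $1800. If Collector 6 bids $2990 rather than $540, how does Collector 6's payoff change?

The highest competing bid is $1800.
Bidding truthfully at $540: the top bid is $1800 (a rival), so Collector 6 loses. Payoff = $0.
Bidding $2990: Collector 6 has the top bid, wins, and pays the second-highest bid $1800. Payoff = $540 − $1800 = -$1260.
Change = -$1260 − $0 = -$1260.

Change in payoff: -$1260.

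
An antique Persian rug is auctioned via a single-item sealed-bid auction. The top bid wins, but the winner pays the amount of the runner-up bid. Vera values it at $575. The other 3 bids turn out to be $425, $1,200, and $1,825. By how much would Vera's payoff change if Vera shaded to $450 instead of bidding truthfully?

Change in payoff: $0.

The highest competing bid is $1,825.
Bidding truthfully at $575: the top bid is $1,825 (a rival), so Vera loses. Payoff = $0.
Bidding $450: the top bid is $1,825 (a rival), so Vera loses. Payoff = $0.
Change = $0 − $0 = $0.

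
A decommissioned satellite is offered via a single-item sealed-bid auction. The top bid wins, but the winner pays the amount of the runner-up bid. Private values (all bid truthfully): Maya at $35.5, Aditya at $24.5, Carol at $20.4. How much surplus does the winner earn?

Surplus = $11.0.

Bids in descending order: Maya $35.5; Aditya $24.5; Carol $20.4.
Maya wins with the top bid and pays the second-highest, $24.5.
Surplus = $35.5 − $24.5 = $11.0.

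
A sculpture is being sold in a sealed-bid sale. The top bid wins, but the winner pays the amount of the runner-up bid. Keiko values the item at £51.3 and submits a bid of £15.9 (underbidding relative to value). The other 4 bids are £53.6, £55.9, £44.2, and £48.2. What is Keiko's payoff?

Highest competing bid: £55.9.
Keiko's bid £15.9 is not the highest, so Keiko loses, pays nothing, and earns zero payoff.

Keiko's payoff: £0.0.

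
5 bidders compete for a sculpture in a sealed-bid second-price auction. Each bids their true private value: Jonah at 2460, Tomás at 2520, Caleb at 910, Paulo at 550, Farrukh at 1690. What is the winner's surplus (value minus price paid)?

Sorted high to low: Tomás 2520 > Jonah 2460 > Farrukh 1690 > Caleb 910 > Paulo 550.
Tomás wins with the top bid and pays the second-highest, 2460.
Surplus = 2520 − 2460 = 60.

60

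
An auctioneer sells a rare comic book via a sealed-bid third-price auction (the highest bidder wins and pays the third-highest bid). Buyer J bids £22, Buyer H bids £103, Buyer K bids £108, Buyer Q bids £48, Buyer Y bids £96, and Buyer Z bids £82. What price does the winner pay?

The winner pays £96.

Ordered from highest: Buyer K £108; Buyer H £103; Buyer Y £96; Buyer Z £82; Buyer Q £48; Buyer J £22.
Buyer K is the highest bidder, so Buyer K wins.
Under the third-price rule, the price is the third-highest bid: £96.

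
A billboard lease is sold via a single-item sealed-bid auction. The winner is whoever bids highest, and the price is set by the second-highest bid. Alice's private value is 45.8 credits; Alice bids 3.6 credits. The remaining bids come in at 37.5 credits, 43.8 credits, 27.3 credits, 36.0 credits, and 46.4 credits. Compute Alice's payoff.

Alice's payoff: 0.0 credits.

Highest competing bid: 46.4 credits.
Alice's bid 3.6 credits is not the highest, so Alice loses, pays nothing, and earns zero payoff.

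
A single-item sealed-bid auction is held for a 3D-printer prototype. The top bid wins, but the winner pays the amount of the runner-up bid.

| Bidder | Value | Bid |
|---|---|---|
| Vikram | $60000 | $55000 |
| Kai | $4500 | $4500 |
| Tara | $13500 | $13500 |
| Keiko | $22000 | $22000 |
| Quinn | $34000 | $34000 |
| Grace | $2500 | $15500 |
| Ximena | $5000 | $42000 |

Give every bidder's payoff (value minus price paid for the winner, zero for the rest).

Payoffs: Vikram $18000, Kai $0, Tara $0, Keiko $0, Quinn $0, Grace $0, Ximena $0.

Sorted high to low: Vikram $55000; Ximena $42000; Quinn $34000; Keiko $22000; Grace $15500; Tara $13500; Kai $4500.
Vikram has the top bid and wins; the price is the second-highest bid, $42000.
Vikram's payoff = $60000 − $42000 = $18000. All other bidders lose, so their payoff is 0.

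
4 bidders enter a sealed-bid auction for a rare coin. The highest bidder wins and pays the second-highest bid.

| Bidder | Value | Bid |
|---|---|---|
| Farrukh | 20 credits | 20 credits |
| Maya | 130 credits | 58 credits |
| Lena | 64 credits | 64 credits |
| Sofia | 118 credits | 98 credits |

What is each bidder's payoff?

Ranking the bids: Sofia 98 credits > Lena 64 credits > Maya 58 credits > Farrukh 20 credits.
Sofia has the top bid and wins; the price is the second-highest bid, 64 credits.
Sofia's payoff = 118 credits − 64 credits = 54 credits. All other bidders lose, so their payoff is 0.

Farrukh 0 credits, Maya 0 credits, Lena 0 credits, Sofia 54 credits.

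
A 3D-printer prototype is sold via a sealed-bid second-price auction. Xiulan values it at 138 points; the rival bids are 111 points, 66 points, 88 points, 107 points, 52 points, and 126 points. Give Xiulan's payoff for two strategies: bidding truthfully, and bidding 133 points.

(a) 12 points  (b) 12 points

The highest competing bid is 126 points.
Bidding truthfully at 138 points: Xiulan has the top bid, wins, and pays the second-highest bid 126 points. Payoff = 138 points − 126 points = 12 points.
Bidding 133 points: Xiulan has the top bid, wins, and pays the second-highest bid 126 points. Payoff = 138 points − 126 points = 12 points.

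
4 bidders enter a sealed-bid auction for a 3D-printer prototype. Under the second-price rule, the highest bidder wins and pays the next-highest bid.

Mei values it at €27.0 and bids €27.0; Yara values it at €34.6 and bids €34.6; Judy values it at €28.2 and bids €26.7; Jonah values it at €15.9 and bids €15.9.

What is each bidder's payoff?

Ordered from highest: Yara €34.6, then Mei €27.0, then Judy €26.7, then Jonah €15.9.
Yara has the top bid and wins; the price is the second-highest bid, €27.0.
Yara's payoff = €34.6 − €27.0 = €7.6. All other bidders lose, so their payoff is 0.

Mei €0.0, Yara €7.6, Judy €0.0, Jonah €0.0.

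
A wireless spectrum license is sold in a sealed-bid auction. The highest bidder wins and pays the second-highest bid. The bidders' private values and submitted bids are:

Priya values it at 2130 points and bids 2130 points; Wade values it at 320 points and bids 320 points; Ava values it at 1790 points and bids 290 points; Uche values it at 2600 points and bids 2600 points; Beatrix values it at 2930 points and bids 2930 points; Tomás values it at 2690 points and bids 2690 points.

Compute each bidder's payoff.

Payoffs: Priya 0 points, Wade 0 points, Ava 0 points, Uche 0 points, Beatrix 240 points, Tomás 0 points.

Ranking the bids: Beatrix 2930 points; Tomás 2690 points; Uche 2600 points; Priya 2130 points; Wade 320 points; Ava 290 points.
Beatrix has the top bid and wins; the price is the second-highest bid, 2690 points.
Beatrix's payoff = 2930 points − 2690 points = 240 points. All other bidders lose, so their payoff is 0.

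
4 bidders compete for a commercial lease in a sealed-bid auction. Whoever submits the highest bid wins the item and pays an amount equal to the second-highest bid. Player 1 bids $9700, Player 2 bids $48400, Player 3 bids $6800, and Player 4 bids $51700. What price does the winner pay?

Ordered from highest: Player 4 $51700; Player 2 $48400; Player 1 $9700; Player 3 $6800.
Player 4 has the highest bid, so Player 4 wins.
The second-highest bid is $48400, so that is what Player 4 pays.

The winner pays $48400.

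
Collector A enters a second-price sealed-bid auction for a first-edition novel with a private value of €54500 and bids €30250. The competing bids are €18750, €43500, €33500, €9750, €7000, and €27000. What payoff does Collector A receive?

Collector A's payoff: €0.

Highest competing bid: €43500.
Collector A's bid €30250 is not the highest, so Collector A loses, pays nothing, and earns zero payoff.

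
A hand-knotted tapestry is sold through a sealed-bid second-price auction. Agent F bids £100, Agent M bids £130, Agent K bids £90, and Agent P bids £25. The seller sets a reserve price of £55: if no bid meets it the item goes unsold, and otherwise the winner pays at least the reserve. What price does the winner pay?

£100

Bids in descending order: Agent M £130 > Agent F £100 > Agent K £90 > Agent P £25.
Agent M has the highest bid, so Agent M wins.
The second-highest bid is £100, which exceeds the reserve, so that sets the price.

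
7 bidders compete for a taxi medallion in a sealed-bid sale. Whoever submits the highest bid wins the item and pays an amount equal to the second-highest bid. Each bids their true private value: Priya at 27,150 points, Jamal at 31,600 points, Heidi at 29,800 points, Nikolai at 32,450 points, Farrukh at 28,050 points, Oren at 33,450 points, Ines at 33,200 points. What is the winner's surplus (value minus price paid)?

Ranking the bids: Oren 33,450 points, then Ines 33,200 points, then Nikolai 32,450 points, then Jamal 31,600 points, then Heidi 29,800 points, then Farrukh 28,050 points, then Priya 27,150 points.
Oren wins with the top bid and pays the second-highest, 33,200 points.
Surplus = 33,450 points − 33,200 points = 250 points.

Surplus = 250 points.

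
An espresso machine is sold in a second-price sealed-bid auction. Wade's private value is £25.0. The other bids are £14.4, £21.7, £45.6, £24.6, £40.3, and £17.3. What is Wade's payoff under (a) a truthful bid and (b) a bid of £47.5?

The highest competing bid is £45.6.
Bidding truthfully at £25.0: the top bid is £45.6 (a rival), so Wade loses. Payoff = £0.0.
Bidding £47.5: Wade has the top bid, wins, and pays the second-highest bid £45.6. Payoff = £25.0 − £45.6 = -£20.6.

Truthful: £0.0; alternative: -£20.6.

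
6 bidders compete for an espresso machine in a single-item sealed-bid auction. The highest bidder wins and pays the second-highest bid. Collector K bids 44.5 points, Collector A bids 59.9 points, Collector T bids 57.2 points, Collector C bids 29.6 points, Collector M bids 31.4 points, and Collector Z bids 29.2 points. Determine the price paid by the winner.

57.2 points

Bids in descending order: Collector A 59.9 points, then Collector T 57.2 points, then Collector K 44.5 points, then Collector M 31.4 points, then Collector C 29.6 points, then Collector Z 29.2 points.
Collector A has the highest bid, so Collector A wins.
The second-highest bid is 57.2 points, so that is what Collector A pays.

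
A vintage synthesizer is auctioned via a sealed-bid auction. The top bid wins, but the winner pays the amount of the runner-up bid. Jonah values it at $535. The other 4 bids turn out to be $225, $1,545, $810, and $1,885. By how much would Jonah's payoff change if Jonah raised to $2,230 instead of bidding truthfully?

Payoff change: -$1,350.

The highest competing bid is $1,885.
Bidding truthfully at $535: the top bid is $1,885 (a rival), so Jonah loses. Payoff = $0.
Bidding $2,230: Jonah has the top bid, wins, and pays the second-highest bid $1,885. Payoff = $535 − $1,885 = -$1,350.
Change = -$1,350 − $0 = -$1,350.
Deviating from a truthful bid can only lose payoff in a second-price auction — never gain.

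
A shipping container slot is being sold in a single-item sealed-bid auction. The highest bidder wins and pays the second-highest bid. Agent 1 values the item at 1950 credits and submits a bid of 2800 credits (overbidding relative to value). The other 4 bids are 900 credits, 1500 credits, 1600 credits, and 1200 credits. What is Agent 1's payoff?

The bidder's payoff: 350 credits.

Highest competing bid: 1600 credits.
Agent 1's bid 2800 credits is the highest overall, so Agent 1 wins and pays the second-highest bid, 1600 credits.
Payoff = value − price = 1950 credits − 1600 credits = 350 credits.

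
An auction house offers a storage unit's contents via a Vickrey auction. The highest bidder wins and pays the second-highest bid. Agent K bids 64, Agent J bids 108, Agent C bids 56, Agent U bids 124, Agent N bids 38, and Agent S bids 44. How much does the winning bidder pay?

Ranking the bids: Agent U 124; Agent J 108; Agent K 64; Agent C 56; Agent S 44; Agent N 38.
Agent U has the highest bid, so Agent U wins.
The second-highest bid is 108, so that is what Agent U pays.

Price paid: 108.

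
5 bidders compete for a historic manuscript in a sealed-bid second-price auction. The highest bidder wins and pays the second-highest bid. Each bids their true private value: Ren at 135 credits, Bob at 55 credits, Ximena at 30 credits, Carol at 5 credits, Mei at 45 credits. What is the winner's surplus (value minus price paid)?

Ranking the bids: Ren 135 credits, then Bob 55 credits, then Mei 45 credits, then Ximena 30 credits, then Carol 5 credits.
Ren wins with the top bid and pays the second-highest, 55 credits.
Surplus = 135 credits − 55 credits = 80 credits.

Winner's surplus: 80 credits.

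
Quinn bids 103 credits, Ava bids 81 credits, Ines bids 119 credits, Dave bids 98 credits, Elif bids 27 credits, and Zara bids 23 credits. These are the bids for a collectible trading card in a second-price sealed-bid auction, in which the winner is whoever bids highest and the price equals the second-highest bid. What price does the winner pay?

The winner pays 103 credits.

Bids in descending order: Ines 119 credits > Quinn 103 credits > Dave 98 credits > Ava 81 credits > Elif 27 credits > Zara 23 credits.
Ines is the highest bidder, so Ines wins.
Under the second-price rule, the price is the second-highest bid: 103 credits.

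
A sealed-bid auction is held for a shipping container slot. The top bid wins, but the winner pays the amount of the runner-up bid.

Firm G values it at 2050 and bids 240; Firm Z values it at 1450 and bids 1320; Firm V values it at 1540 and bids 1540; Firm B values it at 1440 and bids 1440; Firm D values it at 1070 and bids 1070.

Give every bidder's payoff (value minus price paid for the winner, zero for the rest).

Firm G 0, Firm Z 0, Firm V 100, Firm B 0, Firm D 0.

Ordered from highest: Firm V 1540; Firm B 1440; Firm Z 1320; Firm D 1070; Firm G 240.
Firm V has the top bid and wins; the price is the second-highest bid, 1440.
Firm V's payoff = 1540 − 1440 = 100. All other bidders lose, so their payoff is 0.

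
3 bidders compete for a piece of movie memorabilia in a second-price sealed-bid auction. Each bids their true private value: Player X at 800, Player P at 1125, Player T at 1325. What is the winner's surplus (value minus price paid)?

Surplus = 200.

Ranking the bids: Player T 1325, then Player P 1125, then Player X 800.
Player T wins with the top bid and pays the second-highest, 1125.
Surplus = 1325 − 1125 = 200.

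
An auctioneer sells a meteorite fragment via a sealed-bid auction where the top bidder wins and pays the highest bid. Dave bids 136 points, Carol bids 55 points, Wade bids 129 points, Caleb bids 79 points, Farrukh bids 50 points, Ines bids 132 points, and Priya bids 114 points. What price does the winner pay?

Ranking the bids: Dave 136 points > Ines 132 points > Wade 129 points > Priya 114 points > Caleb 79 points > Carol 55 points > Farrukh 50 points.
Dave is the highest bidder, so Dave wins.
Under the first-price rule, the price is the highest bid: 136 points.

Price paid: 136 points.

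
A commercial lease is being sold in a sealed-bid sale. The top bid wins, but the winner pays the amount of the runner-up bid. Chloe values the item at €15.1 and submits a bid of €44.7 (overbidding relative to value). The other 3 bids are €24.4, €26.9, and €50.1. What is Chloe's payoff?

Highest competing bid: €50.1.
Chloe's bid €44.7 is not the highest, so Chloe loses, pays nothing, and earns zero payoff.

€0.0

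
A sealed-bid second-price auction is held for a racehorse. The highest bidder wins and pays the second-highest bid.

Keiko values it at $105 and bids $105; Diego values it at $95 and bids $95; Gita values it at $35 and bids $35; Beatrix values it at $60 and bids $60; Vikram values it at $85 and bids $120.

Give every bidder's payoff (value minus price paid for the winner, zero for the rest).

Payoffs: Keiko $0, Diego $0, Gita $0, Beatrix $0, Vikram -$20.

Ranking the bids: Vikram $120, then Keiko $105, then Diego $95, then Beatrix $60, then Gita $35.
Vikram has the top bid and wins; the price is the second-highest bid, $105.
Vikram's payoff = $85 − $105 = -$20. All other bidders lose, so their payoff is 0.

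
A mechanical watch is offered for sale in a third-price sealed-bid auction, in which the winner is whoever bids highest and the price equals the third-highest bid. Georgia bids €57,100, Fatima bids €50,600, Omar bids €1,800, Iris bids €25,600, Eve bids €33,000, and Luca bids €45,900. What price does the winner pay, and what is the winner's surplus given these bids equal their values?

The winner pays €45,900 for a surplus of €11,200.

Ordered from highest: Georgia €57,100; Fatima €50,600; Luca €45,900; Eve €33,000; Iris €25,600; Omar €1,800.
Georgia is the highest bidder, so Georgia wins.
Under the third-price rule, the price is the third-highest bid: €45,900.
Surplus = €57,100 − €45,900 = €11,200.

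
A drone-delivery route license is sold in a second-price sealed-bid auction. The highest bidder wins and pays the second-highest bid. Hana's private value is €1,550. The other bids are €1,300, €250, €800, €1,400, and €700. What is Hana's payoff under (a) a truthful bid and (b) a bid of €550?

(a) €150  (b) €0

The highest competing bid is €1,400.
Bidding truthfully at €1,550: Hana has the top bid, wins, and pays the second-highest bid €1,400. Payoff = €1,550 − €1,400 = €150.
Bidding €550: the top bid is €1,400 (a rival), so Hana loses. Payoff = €0.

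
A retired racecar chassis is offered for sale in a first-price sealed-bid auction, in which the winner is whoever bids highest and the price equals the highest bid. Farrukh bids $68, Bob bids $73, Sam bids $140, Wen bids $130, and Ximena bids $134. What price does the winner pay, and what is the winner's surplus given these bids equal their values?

Bids in descending order: Sam $140; Ximena $134; Wen $130; Bob $73; Farrukh $68.
Sam is the highest bidder, so Sam wins.
Under the first-price rule, the price is the highest bid: $140.
Surplus = $140 − $140 = $0.

Price $140; surplus $0.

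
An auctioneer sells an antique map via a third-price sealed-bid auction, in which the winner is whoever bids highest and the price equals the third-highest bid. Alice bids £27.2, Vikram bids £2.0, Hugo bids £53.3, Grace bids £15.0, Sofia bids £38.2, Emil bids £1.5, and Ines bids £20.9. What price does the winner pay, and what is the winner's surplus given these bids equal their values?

Price £27.2; surplus £26.1.

Sorted high to low: Hugo £53.3; Sofia £38.2; Alice £27.2; Ines £20.9; Grace £15.0; Vikram £2.0; Emil £1.5.
Hugo is the highest bidder, so Hugo wins.
Under the third-price rule, the price is the third-highest bid: £27.2.
Surplus = £53.3 − £27.2 = £26.1.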